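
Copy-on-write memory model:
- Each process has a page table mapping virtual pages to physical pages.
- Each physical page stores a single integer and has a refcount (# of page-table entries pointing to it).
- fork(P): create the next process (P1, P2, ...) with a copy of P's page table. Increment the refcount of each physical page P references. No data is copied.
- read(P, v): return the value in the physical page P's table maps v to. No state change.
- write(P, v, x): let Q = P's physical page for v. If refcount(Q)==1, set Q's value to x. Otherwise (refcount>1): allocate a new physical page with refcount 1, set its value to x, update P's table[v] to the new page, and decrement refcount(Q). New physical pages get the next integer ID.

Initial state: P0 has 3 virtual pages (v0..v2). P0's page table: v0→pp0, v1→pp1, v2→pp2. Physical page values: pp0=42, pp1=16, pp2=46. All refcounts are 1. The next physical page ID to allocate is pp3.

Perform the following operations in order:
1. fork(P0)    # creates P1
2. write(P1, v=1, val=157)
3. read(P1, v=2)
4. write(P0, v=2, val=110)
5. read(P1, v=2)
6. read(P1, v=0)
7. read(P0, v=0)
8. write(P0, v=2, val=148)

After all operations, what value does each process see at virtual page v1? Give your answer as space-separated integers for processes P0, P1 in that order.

Answer: 16 157

Derivation:
Op 1: fork(P0) -> P1. 3 ppages; refcounts: pp0:2 pp1:2 pp2:2
Op 2: write(P1, v1, 157). refcount(pp1)=2>1 -> COPY to pp3. 4 ppages; refcounts: pp0:2 pp1:1 pp2:2 pp3:1
Op 3: read(P1, v2) -> 46. No state change.
Op 4: write(P0, v2, 110). refcount(pp2)=2>1 -> COPY to pp4. 5 ppages; refcounts: pp0:2 pp1:1 pp2:1 pp3:1 pp4:1
Op 5: read(P1, v2) -> 46. No state change.
Op 6: read(P1, v0) -> 42. No state change.
Op 7: read(P0, v0) -> 42. No state change.
Op 8: write(P0, v2, 148). refcount(pp4)=1 -> write in place. 5 ppages; refcounts: pp0:2 pp1:1 pp2:1 pp3:1 pp4:1
P0: v1 -> pp1 = 16
P1: v1 -> pp3 = 157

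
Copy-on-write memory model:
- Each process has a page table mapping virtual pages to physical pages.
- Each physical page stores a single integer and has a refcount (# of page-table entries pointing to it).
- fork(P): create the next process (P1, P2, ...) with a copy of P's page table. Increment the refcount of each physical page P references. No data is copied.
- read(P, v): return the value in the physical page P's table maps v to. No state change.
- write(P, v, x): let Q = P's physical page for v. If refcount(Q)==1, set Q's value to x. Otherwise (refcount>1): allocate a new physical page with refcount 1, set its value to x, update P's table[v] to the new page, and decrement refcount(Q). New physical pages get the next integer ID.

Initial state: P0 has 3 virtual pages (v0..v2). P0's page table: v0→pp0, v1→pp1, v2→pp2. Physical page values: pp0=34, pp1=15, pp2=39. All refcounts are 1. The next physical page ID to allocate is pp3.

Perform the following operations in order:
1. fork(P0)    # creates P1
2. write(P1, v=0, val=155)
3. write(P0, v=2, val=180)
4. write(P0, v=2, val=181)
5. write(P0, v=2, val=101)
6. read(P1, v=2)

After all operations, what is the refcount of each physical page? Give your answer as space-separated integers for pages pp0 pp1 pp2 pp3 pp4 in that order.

Answer: 1 2 1 1 1

Derivation:
Op 1: fork(P0) -> P1. 3 ppages; refcounts: pp0:2 pp1:2 pp2:2
Op 2: write(P1, v0, 155). refcount(pp0)=2>1 -> COPY to pp3. 4 ppages; refcounts: pp0:1 pp1:2 pp2:2 pp3:1
Op 3: write(P0, v2, 180). refcount(pp2)=2>1 -> COPY to pp4. 5 ppages; refcounts: pp0:1 pp1:2 pp2:1 pp3:1 pp4:1
Op 4: write(P0, v2, 181). refcount(pp4)=1 -> write in place. 5 ppages; refcounts: pp0:1 pp1:2 pp2:1 pp3:1 pp4:1
Op 5: write(P0, v2, 101). refcount(pp4)=1 -> write in place. 5 ppages; refcounts: pp0:1 pp1:2 pp2:1 pp3:1 pp4:1
Op 6: read(P1, v2) -> 39. No state change.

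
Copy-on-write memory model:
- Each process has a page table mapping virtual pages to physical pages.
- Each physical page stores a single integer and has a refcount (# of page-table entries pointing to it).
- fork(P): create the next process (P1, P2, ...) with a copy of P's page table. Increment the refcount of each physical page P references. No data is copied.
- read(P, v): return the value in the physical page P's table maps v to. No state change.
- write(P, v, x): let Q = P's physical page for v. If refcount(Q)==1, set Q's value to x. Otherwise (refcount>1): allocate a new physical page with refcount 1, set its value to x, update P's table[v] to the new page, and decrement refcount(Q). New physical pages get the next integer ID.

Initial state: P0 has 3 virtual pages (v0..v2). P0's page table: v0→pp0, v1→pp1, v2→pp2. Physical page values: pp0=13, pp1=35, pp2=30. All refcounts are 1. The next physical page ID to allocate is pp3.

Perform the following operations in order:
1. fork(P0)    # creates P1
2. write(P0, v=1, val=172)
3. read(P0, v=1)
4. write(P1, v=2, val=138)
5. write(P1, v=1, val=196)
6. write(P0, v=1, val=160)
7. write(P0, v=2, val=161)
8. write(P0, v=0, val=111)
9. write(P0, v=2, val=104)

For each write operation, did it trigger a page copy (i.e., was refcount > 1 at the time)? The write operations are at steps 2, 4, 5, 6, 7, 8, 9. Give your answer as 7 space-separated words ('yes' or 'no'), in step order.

Op 1: fork(P0) -> P1. 3 ppages; refcounts: pp0:2 pp1:2 pp2:2
Op 2: write(P0, v1, 172). refcount(pp1)=2>1 -> COPY to pp3. 4 ppages; refcounts: pp0:2 pp1:1 pp2:2 pp3:1
Op 3: read(P0, v1) -> 172. No state change.
Op 4: write(P1, v2, 138). refcount(pp2)=2>1 -> COPY to pp4. 5 ppages; refcounts: pp0:2 pp1:1 pp2:1 pp3:1 pp4:1
Op 5: write(P1, v1, 196). refcount(pp1)=1 -> write in place. 5 ppages; refcounts: pp0:2 pp1:1 pp2:1 pp3:1 pp4:1
Op 6: write(P0, v1, 160). refcount(pp3)=1 -> write in place. 5 ppages; refcounts: pp0:2 pp1:1 pp2:1 pp3:1 pp4:1
Op 7: write(P0, v2, 161). refcount(pp2)=1 -> write in place. 5 ppages; refcounts: pp0:2 pp1:1 pp2:1 pp3:1 pp4:1
Op 8: write(P0, v0, 111). refcount(pp0)=2>1 -> COPY to pp5. 6 ppages; refcounts: pp0:1 pp1:1 pp2:1 pp3:1 pp4:1 pp5:1
Op 9: write(P0, v2, 104). refcount(pp2)=1 -> write in place. 6 ppages; refcounts: pp0:1 pp1:1 pp2:1 pp3:1 pp4:1 pp5:1

yes yes no no no yes no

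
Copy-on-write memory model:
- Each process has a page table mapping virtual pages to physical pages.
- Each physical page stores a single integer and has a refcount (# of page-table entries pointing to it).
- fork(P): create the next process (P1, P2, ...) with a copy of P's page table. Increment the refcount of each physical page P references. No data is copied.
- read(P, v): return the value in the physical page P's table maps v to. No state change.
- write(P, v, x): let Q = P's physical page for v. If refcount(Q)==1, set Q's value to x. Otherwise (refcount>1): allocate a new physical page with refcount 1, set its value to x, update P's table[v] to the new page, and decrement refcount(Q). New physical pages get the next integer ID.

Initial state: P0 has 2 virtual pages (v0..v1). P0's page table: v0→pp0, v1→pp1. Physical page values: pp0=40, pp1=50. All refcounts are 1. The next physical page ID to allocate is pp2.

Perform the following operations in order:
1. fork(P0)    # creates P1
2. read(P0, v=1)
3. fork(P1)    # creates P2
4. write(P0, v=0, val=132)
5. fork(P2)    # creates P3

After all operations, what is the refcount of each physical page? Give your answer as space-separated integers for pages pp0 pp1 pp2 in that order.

Answer: 3 4 1

Derivation:
Op 1: fork(P0) -> P1. 2 ppages; refcounts: pp0:2 pp1:2
Op 2: read(P0, v1) -> 50. No state change.
Op 3: fork(P1) -> P2. 2 ppages; refcounts: pp0:3 pp1:3
Op 4: write(P0, v0, 132). refcount(pp0)=3>1 -> COPY to pp2. 3 ppages; refcounts: pp0:2 pp1:3 pp2:1
Op 5: fork(P2) -> P3. 3 ppages; refcounts: pp0:3 pp1:4 pp2:1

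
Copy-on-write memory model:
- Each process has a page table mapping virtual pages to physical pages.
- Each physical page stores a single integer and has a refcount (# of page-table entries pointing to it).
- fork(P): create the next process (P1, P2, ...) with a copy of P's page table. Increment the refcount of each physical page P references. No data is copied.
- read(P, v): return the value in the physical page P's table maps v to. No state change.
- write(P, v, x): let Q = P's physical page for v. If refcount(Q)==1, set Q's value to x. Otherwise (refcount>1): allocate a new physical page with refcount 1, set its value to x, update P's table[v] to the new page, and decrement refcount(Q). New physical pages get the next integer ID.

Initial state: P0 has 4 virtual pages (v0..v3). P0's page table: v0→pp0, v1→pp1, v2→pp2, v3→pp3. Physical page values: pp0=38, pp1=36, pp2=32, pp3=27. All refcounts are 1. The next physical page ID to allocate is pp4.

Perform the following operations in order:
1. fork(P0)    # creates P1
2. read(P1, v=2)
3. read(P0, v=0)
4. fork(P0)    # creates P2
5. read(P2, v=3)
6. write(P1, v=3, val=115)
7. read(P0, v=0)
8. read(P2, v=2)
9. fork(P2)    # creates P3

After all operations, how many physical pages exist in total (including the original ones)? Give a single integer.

Op 1: fork(P0) -> P1. 4 ppages; refcounts: pp0:2 pp1:2 pp2:2 pp3:2
Op 2: read(P1, v2) -> 32. No state change.
Op 3: read(P0, v0) -> 38. No state change.
Op 4: fork(P0) -> P2. 4 ppages; refcounts: pp0:3 pp1:3 pp2:3 pp3:3
Op 5: read(P2, v3) -> 27. No state change.
Op 6: write(P1, v3, 115). refcount(pp3)=3>1 -> COPY to pp4. 5 ppages; refcounts: pp0:3 pp1:3 pp2:3 pp3:2 pp4:1
Op 7: read(P0, v0) -> 38. No state change.
Op 8: read(P2, v2) -> 32. No state change.
Op 9: fork(P2) -> P3. 5 ppages; refcounts: pp0:4 pp1:4 pp2:4 pp3:3 pp4:1

Answer: 5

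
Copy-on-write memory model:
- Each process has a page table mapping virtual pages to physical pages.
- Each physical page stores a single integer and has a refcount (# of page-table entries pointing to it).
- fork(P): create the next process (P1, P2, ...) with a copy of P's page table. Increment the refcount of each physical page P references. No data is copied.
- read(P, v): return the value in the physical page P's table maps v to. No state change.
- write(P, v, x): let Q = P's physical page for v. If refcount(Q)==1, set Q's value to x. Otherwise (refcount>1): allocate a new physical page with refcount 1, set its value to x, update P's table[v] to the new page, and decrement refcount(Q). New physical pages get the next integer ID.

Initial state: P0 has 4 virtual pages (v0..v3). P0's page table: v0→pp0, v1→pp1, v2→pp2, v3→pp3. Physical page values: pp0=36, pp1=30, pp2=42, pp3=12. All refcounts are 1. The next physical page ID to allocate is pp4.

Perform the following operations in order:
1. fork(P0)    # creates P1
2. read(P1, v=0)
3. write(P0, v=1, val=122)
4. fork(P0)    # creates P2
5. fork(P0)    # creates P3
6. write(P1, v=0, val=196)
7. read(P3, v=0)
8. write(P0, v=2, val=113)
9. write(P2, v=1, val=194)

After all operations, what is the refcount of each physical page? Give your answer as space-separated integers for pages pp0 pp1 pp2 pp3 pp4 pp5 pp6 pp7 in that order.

Answer: 3 1 3 4 2 1 1 1

Derivation:
Op 1: fork(P0) -> P1. 4 ppages; refcounts: pp0:2 pp1:2 pp2:2 pp3:2
Op 2: read(P1, v0) -> 36. No state change.
Op 3: write(P0, v1, 122). refcount(pp1)=2>1 -> COPY to pp4. 5 ppages; refcounts: pp0:2 pp1:1 pp2:2 pp3:2 pp4:1
Op 4: fork(P0) -> P2. 5 ppages; refcounts: pp0:3 pp1:1 pp2:3 pp3:3 pp4:2
Op 5: fork(P0) -> P3. 5 ppages; refcounts: pp0:4 pp1:1 pp2:4 pp3:4 pp4:3
Op 6: write(P1, v0, 196). refcount(pp0)=4>1 -> COPY to pp5. 6 ppages; refcounts: pp0:3 pp1:1 pp2:4 pp3:4 pp4:3 pp5:1
Op 7: read(P3, v0) -> 36. No state change.
Op 8: write(P0, v2, 113). refcount(pp2)=4>1 -> COPY to pp6. 7 ppages; refcounts: pp0:3 pp1:1 pp2:3 pp3:4 pp4:3 pp5:1 pp6:1
Op 9: write(P2, v1, 194). refcount(pp4)=3>1 -> COPY to pp7. 8 ppages; refcounts: pp0:3 pp1:1 pp2:3 pp3:4 pp4:2 pp5:1 pp6:1 pp7:1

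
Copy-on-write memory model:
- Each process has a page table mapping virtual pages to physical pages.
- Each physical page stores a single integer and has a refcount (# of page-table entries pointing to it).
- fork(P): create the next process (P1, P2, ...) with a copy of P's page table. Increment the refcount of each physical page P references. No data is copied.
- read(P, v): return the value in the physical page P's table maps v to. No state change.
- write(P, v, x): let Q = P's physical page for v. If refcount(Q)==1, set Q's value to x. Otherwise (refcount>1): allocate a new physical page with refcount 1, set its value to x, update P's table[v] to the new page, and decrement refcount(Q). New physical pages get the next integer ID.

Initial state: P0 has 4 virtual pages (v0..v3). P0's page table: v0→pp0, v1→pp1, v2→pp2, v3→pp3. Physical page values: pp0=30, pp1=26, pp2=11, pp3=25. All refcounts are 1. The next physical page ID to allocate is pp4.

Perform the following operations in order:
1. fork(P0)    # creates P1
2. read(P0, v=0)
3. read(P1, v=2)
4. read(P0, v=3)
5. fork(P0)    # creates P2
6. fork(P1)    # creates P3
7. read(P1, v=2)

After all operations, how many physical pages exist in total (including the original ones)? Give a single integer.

Answer: 4

Derivation:
Op 1: fork(P0) -> P1. 4 ppages; refcounts: pp0:2 pp1:2 pp2:2 pp3:2
Op 2: read(P0, v0) -> 30. No state change.
Op 3: read(P1, v2) -> 11. No state change.
Op 4: read(P0, v3) -> 25. No state change.
Op 5: fork(P0) -> P2. 4 ppages; refcounts: pp0:3 pp1:3 pp2:3 pp3:3
Op 6: fork(P1) -> P3. 4 ppages; refcounts: pp0:4 pp1:4 pp2:4 pp3:4
Op 7: read(P1, v2) -> 11. No state change.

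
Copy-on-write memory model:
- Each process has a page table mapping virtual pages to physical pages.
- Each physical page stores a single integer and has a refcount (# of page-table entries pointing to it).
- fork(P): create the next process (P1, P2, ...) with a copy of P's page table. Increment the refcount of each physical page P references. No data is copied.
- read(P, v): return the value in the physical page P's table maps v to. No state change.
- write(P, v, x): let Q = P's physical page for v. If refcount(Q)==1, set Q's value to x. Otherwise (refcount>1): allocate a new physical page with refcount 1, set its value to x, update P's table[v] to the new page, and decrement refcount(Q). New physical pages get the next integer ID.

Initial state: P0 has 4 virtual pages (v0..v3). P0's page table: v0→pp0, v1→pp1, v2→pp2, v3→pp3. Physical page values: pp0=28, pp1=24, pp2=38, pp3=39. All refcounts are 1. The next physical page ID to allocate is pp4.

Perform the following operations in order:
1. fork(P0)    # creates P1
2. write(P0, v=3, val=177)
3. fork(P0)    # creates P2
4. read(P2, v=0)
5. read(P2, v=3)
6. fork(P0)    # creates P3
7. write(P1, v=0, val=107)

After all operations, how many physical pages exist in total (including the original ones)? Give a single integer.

Answer: 6

Derivation:
Op 1: fork(P0) -> P1. 4 ppages; refcounts: pp0:2 pp1:2 pp2:2 pp3:2
Op 2: write(P0, v3, 177). refcount(pp3)=2>1 -> COPY to pp4. 5 ppages; refcounts: pp0:2 pp1:2 pp2:2 pp3:1 pp4:1
Op 3: fork(P0) -> P2. 5 ppages; refcounts: pp0:3 pp1:3 pp2:3 pp3:1 pp4:2
Op 4: read(P2, v0) -> 28. No state change.
Op 5: read(P2, v3) -> 177. No state change.
Op 6: fork(P0) -> P3. 5 ppages; refcounts: pp0:4 pp1:4 pp2:4 pp3:1 pp4:3
Op 7: write(P1, v0, 107). refcount(pp0)=4>1 -> COPY to pp5. 6 ppages; refcounts: pp0:3 pp1:4 pp2:4 pp3:1 pp4:3 pp5:1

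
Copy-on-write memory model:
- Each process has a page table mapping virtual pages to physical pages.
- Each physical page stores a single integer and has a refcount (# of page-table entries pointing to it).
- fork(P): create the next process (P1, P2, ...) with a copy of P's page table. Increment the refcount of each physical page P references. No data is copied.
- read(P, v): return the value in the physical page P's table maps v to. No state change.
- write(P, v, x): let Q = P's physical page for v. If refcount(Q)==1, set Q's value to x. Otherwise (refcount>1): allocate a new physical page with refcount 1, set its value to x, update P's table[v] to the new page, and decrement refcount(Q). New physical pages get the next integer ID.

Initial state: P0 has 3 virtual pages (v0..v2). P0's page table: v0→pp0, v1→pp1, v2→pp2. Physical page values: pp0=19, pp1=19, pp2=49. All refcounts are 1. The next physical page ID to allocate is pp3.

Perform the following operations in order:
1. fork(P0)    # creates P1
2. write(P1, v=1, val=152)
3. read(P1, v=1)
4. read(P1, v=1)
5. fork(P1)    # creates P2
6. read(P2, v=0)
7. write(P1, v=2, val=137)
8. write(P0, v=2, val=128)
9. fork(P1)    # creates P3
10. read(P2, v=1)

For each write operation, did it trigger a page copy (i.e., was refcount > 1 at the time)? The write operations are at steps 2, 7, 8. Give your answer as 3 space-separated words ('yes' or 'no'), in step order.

Op 1: fork(P0) -> P1. 3 ppages; refcounts: pp0:2 pp1:2 pp2:2
Op 2: write(P1, v1, 152). refcount(pp1)=2>1 -> COPY to pp3. 4 ppages; refcounts: pp0:2 pp1:1 pp2:2 pp3:1
Op 3: read(P1, v1) -> 152. No state change.
Op 4: read(P1, v1) -> 152. No state change.
Op 5: fork(P1) -> P2. 4 ppages; refcounts: pp0:3 pp1:1 pp2:3 pp3:2
Op 6: read(P2, v0) -> 19. No state change.
Op 7: write(P1, v2, 137). refcount(pp2)=3>1 -> COPY to pp4. 5 ppages; refcounts: pp0:3 pp1:1 pp2:2 pp3:2 pp4:1
Op 8: write(P0, v2, 128). refcount(pp2)=2>1 -> COPY to pp5. 6 ppages; refcounts: pp0:3 pp1:1 pp2:1 pp3:2 pp4:1 pp5:1
Op 9: fork(P1) -> P3. 6 ppages; refcounts: pp0:4 pp1:1 pp2:1 pp3:3 pp4:2 pp5:1
Op 10: read(P2, v1) -> 152. No state change.

yes yes yes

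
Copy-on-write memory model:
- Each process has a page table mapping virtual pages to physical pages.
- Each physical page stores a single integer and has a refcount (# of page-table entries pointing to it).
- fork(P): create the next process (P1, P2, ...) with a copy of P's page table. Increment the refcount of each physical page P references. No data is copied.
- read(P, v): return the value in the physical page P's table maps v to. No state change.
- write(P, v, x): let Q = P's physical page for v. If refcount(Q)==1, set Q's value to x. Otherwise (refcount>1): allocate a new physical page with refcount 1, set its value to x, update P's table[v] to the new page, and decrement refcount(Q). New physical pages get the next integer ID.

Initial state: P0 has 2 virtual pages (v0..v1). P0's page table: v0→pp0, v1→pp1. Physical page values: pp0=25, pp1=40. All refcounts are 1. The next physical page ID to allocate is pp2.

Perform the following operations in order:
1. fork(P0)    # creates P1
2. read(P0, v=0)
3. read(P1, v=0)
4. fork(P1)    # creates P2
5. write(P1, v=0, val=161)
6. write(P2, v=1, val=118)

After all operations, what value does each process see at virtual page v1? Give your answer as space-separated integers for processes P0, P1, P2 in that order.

Answer: 40 40 118

Derivation:
Op 1: fork(P0) -> P1. 2 ppages; refcounts: pp0:2 pp1:2
Op 2: read(P0, v0) -> 25. No state change.
Op 3: read(P1, v0) -> 25. No state change.
Op 4: fork(P1) -> P2. 2 ppages; refcounts: pp0:3 pp1:3
Op 5: write(P1, v0, 161). refcount(pp0)=3>1 -> COPY to pp2. 3 ppages; refcounts: pp0:2 pp1:3 pp2:1
Op 6: write(P2, v1, 118). refcount(pp1)=3>1 -> COPY to pp3. 4 ppages; refcounts: pp0:2 pp1:2 pp2:1 pp3:1
P0: v1 -> pp1 = 40
P1: v1 -> pp1 = 40
P2: v1 -> pp3 = 118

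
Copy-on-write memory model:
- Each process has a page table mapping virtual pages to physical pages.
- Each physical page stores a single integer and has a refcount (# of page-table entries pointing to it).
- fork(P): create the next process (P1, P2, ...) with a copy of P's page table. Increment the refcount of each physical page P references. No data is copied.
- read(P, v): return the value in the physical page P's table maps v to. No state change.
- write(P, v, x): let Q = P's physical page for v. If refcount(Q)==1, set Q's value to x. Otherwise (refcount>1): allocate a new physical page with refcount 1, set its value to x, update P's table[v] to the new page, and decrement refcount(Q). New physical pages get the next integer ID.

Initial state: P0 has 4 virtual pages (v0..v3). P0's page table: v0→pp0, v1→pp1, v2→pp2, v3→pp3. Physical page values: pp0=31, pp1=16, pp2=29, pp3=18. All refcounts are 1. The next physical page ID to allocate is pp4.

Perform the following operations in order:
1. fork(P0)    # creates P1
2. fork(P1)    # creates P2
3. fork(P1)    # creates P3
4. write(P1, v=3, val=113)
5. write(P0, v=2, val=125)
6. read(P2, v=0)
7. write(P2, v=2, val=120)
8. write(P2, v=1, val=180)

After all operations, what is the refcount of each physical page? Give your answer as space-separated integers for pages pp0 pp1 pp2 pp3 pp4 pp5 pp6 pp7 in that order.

Answer: 4 3 2 3 1 1 1 1

Derivation:
Op 1: fork(P0) -> P1. 4 ppages; refcounts: pp0:2 pp1:2 pp2:2 pp3:2
Op 2: fork(P1) -> P2. 4 ppages; refcounts: pp0:3 pp1:3 pp2:3 pp3:3
Op 3: fork(P1) -> P3. 4 ppages; refcounts: pp0:4 pp1:4 pp2:4 pp3:4
Op 4: write(P1, v3, 113). refcount(pp3)=4>1 -> COPY to pp4. 5 ppages; refcounts: pp0:4 pp1:4 pp2:4 pp3:3 pp4:1
Op 5: write(P0, v2, 125). refcount(pp2)=4>1 -> COPY to pp5. 6 ppages; refcounts: pp0:4 pp1:4 pp2:3 pp3:3 pp4:1 pp5:1
Op 6: read(P2, v0) -> 31. No state change.
Op 7: write(P2, v2, 120). refcount(pp2)=3>1 -> COPY to pp6. 7 ppages; refcounts: pp0:4 pp1:4 pp2:2 pp3:3 pp4:1 pp5:1 pp6:1
Op 8: write(P2, v1, 180). refcount(pp1)=4>1 -> COPY to pp7. 8 ppages; refcounts: pp0:4 pp1:3 pp2:2 pp3:3 pp4:1 pp5:1 pp6:1 pp7:1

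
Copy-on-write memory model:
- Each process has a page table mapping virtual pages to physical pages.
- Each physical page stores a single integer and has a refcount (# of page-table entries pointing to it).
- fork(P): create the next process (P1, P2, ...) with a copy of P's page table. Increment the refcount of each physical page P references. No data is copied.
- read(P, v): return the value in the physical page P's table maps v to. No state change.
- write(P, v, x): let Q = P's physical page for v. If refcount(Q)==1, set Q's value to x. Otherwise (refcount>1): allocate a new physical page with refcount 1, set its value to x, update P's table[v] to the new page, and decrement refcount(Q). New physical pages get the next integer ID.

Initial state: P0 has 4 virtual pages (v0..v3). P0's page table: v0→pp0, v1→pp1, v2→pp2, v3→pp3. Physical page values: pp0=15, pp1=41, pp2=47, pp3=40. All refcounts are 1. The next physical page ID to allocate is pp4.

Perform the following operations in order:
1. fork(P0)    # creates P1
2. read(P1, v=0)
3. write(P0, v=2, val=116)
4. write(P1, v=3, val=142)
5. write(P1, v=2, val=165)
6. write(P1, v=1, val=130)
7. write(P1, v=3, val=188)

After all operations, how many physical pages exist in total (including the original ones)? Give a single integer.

Answer: 7

Derivation:
Op 1: fork(P0) -> P1. 4 ppages; refcounts: pp0:2 pp1:2 pp2:2 pp3:2
Op 2: read(P1, v0) -> 15. No state change.
Op 3: write(P0, v2, 116). refcount(pp2)=2>1 -> COPY to pp4. 5 ppages; refcounts: pp0:2 pp1:2 pp2:1 pp3:2 pp4:1
Op 4: write(P1, v3, 142). refcount(pp3)=2>1 -> COPY to pp5. 6 ppages; refcounts: pp0:2 pp1:2 pp2:1 pp3:1 pp4:1 pp5:1
Op 5: write(P1, v2, 165). refcount(pp2)=1 -> write in place. 6 ppages; refcounts: pp0:2 pp1:2 pp2:1 pp3:1 pp4:1 pp5:1
Op 6: write(P1, v1, 130). refcount(pp1)=2>1 -> COPY to pp6. 7 ppages; refcounts: pp0:2 pp1:1 pp2:1 pp3:1 pp4:1 pp5:1 pp6:1
Op 7: write(P1, v3, 188). refcount(pp5)=1 -> write in place. 7 ppages; refcounts: pp0:2 pp1:1 pp2:1 pp3:1 pp4:1 pp5:1 pp6:1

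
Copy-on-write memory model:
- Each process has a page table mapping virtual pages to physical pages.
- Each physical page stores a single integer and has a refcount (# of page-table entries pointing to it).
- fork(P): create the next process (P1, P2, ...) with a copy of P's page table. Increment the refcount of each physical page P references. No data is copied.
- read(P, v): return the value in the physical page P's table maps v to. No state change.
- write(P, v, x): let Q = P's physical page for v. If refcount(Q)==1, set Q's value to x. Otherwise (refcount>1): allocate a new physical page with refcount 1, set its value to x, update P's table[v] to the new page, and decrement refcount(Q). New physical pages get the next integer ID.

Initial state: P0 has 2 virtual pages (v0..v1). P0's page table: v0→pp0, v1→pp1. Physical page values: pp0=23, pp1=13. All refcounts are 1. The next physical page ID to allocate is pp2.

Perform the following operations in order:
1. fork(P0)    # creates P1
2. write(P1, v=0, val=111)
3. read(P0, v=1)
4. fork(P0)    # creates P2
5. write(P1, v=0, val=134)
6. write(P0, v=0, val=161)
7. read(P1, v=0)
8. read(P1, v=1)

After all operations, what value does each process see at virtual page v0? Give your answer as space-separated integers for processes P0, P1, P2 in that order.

Answer: 161 134 23

Derivation:
Op 1: fork(P0) -> P1. 2 ppages; refcounts: pp0:2 pp1:2
Op 2: write(P1, v0, 111). refcount(pp0)=2>1 -> COPY to pp2. 3 ppages; refcounts: pp0:1 pp1:2 pp2:1
Op 3: read(P0, v1) -> 13. No state change.
Op 4: fork(P0) -> P2. 3 ppages; refcounts: pp0:2 pp1:3 pp2:1
Op 5: write(P1, v0, 134). refcount(pp2)=1 -> write in place. 3 ppages; refcounts: pp0:2 pp1:3 pp2:1
Op 6: write(P0, v0, 161). refcount(pp0)=2>1 -> COPY to pp3. 4 ppages; refcounts: pp0:1 pp1:3 pp2:1 pp3:1
Op 7: read(P1, v0) -> 134. No state change.
Op 8: read(P1, v1) -> 13. No state change.
P0: v0 -> pp3 = 161
P1: v0 -> pp2 = 134
P2: v0 -> pp0 = 23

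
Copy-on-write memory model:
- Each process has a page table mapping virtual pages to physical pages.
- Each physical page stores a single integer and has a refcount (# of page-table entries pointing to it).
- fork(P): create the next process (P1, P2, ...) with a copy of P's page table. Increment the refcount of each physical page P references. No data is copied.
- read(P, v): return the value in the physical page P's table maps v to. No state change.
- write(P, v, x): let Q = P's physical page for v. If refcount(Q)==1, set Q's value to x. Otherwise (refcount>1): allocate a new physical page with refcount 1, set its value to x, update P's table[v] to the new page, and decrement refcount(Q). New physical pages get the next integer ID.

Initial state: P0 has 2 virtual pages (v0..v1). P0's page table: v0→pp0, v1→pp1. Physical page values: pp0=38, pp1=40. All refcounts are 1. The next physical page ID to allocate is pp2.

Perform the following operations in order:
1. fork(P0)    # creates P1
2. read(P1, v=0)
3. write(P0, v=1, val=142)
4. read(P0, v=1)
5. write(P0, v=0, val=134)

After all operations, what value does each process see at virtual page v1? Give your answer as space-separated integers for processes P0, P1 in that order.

Answer: 142 40

Derivation:
Op 1: fork(P0) -> P1. 2 ppages; refcounts: pp0:2 pp1:2
Op 2: read(P1, v0) -> 38. No state change.
Op 3: write(P0, v1, 142). refcount(pp1)=2>1 -> COPY to pp2. 3 ppages; refcounts: pp0:2 pp1:1 pp2:1
Op 4: read(P0, v1) -> 142. No state change.
Op 5: write(P0, v0, 134). refcount(pp0)=2>1 -> COPY to pp3. 4 ppages; refcounts: pp0:1 pp1:1 pp2:1 pp3:1
P0: v1 -> pp2 = 142
P1: v1 -> pp1 = 40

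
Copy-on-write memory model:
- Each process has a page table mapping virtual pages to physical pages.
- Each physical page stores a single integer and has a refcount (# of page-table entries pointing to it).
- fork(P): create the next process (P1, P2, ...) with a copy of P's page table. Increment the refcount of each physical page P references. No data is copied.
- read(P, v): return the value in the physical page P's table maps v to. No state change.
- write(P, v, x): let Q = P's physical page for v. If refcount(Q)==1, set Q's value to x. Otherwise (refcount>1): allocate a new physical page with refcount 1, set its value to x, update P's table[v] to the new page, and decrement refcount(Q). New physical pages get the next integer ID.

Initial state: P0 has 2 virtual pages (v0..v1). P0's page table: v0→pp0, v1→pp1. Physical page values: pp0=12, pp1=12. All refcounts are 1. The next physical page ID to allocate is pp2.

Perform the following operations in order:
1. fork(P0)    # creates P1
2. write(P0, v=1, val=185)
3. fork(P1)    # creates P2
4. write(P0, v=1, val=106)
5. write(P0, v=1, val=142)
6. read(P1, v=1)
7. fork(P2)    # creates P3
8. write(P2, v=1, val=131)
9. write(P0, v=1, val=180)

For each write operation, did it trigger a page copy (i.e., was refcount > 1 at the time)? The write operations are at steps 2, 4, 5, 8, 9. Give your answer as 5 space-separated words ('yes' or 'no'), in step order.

Op 1: fork(P0) -> P1. 2 ppages; refcounts: pp0:2 pp1:2
Op 2: write(P0, v1, 185). refcount(pp1)=2>1 -> COPY to pp2. 3 ppages; refcounts: pp0:2 pp1:1 pp2:1
Op 3: fork(P1) -> P2. 3 ppages; refcounts: pp0:3 pp1:2 pp2:1
Op 4: write(P0, v1, 106). refcount(pp2)=1 -> write in place. 3 ppages; refcounts: pp0:3 pp1:2 pp2:1
Op 5: write(P0, v1, 142). refcount(pp2)=1 -> write in place. 3 ppages; refcounts: pp0:3 pp1:2 pp2:1
Op 6: read(P1, v1) -> 12. No state change.
Op 7: fork(P2) -> P3. 3 ppages; refcounts: pp0:4 pp1:3 pp2:1
Op 8: write(P2, v1, 131). refcount(pp1)=3>1 -> COPY to pp3. 4 ppages; refcounts: pp0:4 pp1:2 pp2:1 pp3:1
Op 9: write(P0, v1, 180). refcount(pp2)=1 -> write in place. 4 ppages; refcounts: pp0:4 pp1:2 pp2:1 pp3:1

yes no no yes no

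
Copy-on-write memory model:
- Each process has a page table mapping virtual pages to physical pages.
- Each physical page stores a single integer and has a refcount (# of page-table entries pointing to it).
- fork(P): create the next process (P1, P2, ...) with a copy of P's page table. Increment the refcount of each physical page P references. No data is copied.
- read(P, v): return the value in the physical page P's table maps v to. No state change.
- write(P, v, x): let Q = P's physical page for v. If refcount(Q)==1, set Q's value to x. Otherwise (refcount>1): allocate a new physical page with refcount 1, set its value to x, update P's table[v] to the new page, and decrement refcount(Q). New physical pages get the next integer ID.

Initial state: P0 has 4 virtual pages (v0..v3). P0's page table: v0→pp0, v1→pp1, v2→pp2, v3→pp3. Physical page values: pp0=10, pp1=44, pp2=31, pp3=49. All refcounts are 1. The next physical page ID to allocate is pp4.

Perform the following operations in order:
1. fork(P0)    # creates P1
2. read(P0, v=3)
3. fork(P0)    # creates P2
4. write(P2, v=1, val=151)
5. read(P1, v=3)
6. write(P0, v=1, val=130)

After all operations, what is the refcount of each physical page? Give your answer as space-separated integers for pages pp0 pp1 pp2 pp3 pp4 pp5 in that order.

Answer: 3 1 3 3 1 1

Derivation:
Op 1: fork(P0) -> P1. 4 ppages; refcounts: pp0:2 pp1:2 pp2:2 pp3:2
Op 2: read(P0, v3) -> 49. No state change.
Op 3: fork(P0) -> P2. 4 ppages; refcounts: pp0:3 pp1:3 pp2:3 pp3:3
Op 4: write(P2, v1, 151). refcount(pp1)=3>1 -> COPY to pp4. 5 ppages; refcounts: pp0:3 pp1:2 pp2:3 pp3:3 pp4:1
Op 5: read(P1, v3) -> 49. No state change.
Op 6: write(P0, v1, 130). refcount(pp1)=2>1 -> COPY to pp5. 6 ppages; refcounts: pp0:3 pp1:1 pp2:3 pp3:3 pp4:1 pp5:1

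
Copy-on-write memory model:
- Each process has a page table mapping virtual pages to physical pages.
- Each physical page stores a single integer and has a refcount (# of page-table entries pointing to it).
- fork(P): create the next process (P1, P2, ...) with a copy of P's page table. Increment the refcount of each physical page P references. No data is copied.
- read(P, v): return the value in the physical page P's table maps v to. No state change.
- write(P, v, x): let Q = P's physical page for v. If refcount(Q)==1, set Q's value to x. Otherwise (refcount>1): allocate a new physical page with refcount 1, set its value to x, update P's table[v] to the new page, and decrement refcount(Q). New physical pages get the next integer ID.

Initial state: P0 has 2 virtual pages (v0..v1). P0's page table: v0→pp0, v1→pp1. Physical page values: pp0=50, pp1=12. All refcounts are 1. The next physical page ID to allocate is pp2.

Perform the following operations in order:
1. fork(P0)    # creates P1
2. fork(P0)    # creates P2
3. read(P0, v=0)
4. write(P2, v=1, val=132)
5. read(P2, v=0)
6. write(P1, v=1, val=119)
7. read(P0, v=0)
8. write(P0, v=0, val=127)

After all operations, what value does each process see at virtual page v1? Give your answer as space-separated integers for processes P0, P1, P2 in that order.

Answer: 12 119 132

Derivation:
Op 1: fork(P0) -> P1. 2 ppages; refcounts: pp0:2 pp1:2
Op 2: fork(P0) -> P2. 2 ppages; refcounts: pp0:3 pp1:3
Op 3: read(P0, v0) -> 50. No state change.
Op 4: write(P2, v1, 132). refcount(pp1)=3>1 -> COPY to pp2. 3 ppages; refcounts: pp0:3 pp1:2 pp2:1
Op 5: read(P2, v0) -> 50. No state change.
Op 6: write(P1, v1, 119). refcount(pp1)=2>1 -> COPY to pp3. 4 ppages; refcounts: pp0:3 pp1:1 pp2:1 pp3:1
Op 7: read(P0, v0) -> 50. No state change.
Op 8: write(P0, v0, 127). refcount(pp0)=3>1 -> COPY to pp4. 5 ppages; refcounts: pp0:2 pp1:1 pp2:1 pp3:1 pp4:1
P0: v1 -> pp1 = 12
P1: v1 -> pp3 = 119
P2: v1 -> pp2 = 132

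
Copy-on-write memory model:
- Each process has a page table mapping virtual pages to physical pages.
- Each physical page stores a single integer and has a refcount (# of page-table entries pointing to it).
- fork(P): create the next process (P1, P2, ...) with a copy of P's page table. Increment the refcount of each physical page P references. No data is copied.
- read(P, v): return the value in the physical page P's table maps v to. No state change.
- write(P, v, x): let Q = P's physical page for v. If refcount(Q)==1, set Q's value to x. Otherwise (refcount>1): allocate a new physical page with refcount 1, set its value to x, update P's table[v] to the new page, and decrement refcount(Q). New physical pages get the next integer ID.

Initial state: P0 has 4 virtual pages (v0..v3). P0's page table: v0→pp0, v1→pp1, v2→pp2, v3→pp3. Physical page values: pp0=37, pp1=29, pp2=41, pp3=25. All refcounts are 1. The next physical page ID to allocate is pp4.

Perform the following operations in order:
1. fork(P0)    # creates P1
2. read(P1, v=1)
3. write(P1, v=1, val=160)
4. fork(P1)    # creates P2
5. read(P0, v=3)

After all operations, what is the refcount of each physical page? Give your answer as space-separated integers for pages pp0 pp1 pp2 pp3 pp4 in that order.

Answer: 3 1 3 3 2

Derivation:
Op 1: fork(P0) -> P1. 4 ppages; refcounts: pp0:2 pp1:2 pp2:2 pp3:2
Op 2: read(P1, v1) -> 29. No state change.
Op 3: write(P1, v1, 160). refcount(pp1)=2>1 -> COPY to pp4. 5 ppages; refcounts: pp0:2 pp1:1 pp2:2 pp3:2 pp4:1
Op 4: fork(P1) -> P2. 5 ppages; refcounts: pp0:3 pp1:1 pp2:3 pp3:3 pp4:2
Op 5: read(P0, v3) -> 25. No state change.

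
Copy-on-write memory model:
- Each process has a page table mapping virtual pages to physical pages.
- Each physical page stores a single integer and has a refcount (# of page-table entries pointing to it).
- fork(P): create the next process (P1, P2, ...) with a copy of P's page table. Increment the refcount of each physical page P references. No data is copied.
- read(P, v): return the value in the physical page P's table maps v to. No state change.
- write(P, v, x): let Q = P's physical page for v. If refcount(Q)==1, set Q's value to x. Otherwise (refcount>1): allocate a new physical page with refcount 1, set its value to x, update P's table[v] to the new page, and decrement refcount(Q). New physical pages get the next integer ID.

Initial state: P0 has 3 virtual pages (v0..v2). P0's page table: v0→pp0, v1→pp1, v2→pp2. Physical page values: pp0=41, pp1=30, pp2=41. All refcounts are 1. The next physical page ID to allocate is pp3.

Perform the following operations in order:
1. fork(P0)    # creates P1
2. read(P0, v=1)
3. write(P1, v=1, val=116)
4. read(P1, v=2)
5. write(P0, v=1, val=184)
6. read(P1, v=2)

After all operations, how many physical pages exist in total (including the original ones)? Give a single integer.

Op 1: fork(P0) -> P1. 3 ppages; refcounts: pp0:2 pp1:2 pp2:2
Op 2: read(P0, v1) -> 30. No state change.
Op 3: write(P1, v1, 116). refcount(pp1)=2>1 -> COPY to pp3. 4 ppages; refcounts: pp0:2 pp1:1 pp2:2 pp3:1
Op 4: read(P1, v2) -> 41. No state change.
Op 5: write(P0, v1, 184). refcount(pp1)=1 -> write in place. 4 ppages; refcounts: pp0:2 pp1:1 pp2:2 pp3:1
Op 6: read(P1, v2) -> 41. No state change.

Answer: 4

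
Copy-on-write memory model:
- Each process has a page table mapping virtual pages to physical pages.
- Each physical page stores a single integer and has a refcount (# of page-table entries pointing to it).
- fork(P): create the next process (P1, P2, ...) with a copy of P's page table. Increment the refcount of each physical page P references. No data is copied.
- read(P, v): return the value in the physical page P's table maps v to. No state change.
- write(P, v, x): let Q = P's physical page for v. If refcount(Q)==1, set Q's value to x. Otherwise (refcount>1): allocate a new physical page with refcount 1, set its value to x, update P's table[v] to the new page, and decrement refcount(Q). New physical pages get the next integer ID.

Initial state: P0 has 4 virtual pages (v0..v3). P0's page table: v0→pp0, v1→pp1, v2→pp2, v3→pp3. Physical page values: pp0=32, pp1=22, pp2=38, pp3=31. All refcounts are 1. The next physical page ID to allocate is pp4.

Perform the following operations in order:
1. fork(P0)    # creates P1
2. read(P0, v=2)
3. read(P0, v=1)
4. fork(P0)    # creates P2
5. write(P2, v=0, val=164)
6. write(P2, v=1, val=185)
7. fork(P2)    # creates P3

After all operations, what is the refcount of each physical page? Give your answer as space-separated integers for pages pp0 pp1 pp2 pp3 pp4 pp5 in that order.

Op 1: fork(P0) -> P1. 4 ppages; refcounts: pp0:2 pp1:2 pp2:2 pp3:2
Op 2: read(P0, v2) -> 38. No state change.
Op 3: read(P0, v1) -> 22. No state change.
Op 4: fork(P0) -> P2. 4 ppages; refcounts: pp0:3 pp1:3 pp2:3 pp3:3
Op 5: write(P2, v0, 164). refcount(pp0)=3>1 -> COPY to pp4. 5 ppages; refcounts: pp0:2 pp1:3 pp2:3 pp3:3 pp4:1
Op 6: write(P2, v1, 185). refcount(pp1)=3>1 -> COPY to pp5. 6 ppages; refcounts: pp0:2 pp1:2 pp2:3 pp3:3 pp4:1 pp5:1
Op 7: fork(P2) -> P3. 6 ppages; refcounts: pp0:2 pp1:2 pp2:4 pp3:4 pp4:2 pp5:2

Answer: 2 2 4 4 2 2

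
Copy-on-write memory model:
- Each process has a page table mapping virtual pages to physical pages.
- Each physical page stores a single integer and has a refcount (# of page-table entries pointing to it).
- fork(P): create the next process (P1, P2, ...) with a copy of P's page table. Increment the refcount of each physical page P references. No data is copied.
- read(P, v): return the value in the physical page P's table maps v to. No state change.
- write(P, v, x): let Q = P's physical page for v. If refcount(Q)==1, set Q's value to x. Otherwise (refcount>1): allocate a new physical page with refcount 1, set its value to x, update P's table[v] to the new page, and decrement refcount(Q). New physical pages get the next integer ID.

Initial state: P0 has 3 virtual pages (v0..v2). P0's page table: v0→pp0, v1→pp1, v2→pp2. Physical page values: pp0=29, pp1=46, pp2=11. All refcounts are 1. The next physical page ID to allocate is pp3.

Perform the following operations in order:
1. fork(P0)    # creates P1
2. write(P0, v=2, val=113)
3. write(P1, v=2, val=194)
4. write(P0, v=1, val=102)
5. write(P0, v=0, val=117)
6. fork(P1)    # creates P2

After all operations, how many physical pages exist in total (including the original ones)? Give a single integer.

Answer: 6

Derivation:
Op 1: fork(P0) -> P1. 3 ppages; refcounts: pp0:2 pp1:2 pp2:2
Op 2: write(P0, v2, 113). refcount(pp2)=2>1 -> COPY to pp3. 4 ppages; refcounts: pp0:2 pp1:2 pp2:1 pp3:1
Op 3: write(P1, v2, 194). refcount(pp2)=1 -> write in place. 4 ppages; refcounts: pp0:2 pp1:2 pp2:1 pp3:1
Op 4: write(P0, v1, 102). refcount(pp1)=2>1 -> COPY to pp4. 5 ppages; refcounts: pp0:2 pp1:1 pp2:1 pp3:1 pp4:1
Op 5: write(P0, v0, 117). refcount(pp0)=2>1 -> COPY to pp5. 6 ppages; refcounts: pp0:1 pp1:1 pp2:1 pp3:1 pp4:1 pp5:1
Op 6: fork(P1) -> P2. 6 ppages; refcounts: pp0:2 pp1:2 pp2:2 pp3:1 pp4:1 pp5:1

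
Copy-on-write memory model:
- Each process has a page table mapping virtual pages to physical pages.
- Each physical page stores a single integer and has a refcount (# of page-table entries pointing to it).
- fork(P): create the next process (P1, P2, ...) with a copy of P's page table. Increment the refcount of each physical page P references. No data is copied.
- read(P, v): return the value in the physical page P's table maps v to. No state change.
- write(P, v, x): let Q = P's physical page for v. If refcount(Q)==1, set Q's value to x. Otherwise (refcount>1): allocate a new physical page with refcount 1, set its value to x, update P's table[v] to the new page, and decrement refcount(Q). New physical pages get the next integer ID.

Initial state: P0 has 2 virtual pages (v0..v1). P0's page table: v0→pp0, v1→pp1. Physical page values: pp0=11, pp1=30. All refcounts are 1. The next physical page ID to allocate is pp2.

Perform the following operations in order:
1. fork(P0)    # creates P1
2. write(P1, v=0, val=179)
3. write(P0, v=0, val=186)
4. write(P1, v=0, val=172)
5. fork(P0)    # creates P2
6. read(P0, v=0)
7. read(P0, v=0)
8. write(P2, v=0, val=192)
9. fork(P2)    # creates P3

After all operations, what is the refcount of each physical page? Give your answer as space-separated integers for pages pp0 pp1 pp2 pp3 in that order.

Op 1: fork(P0) -> P1. 2 ppages; refcounts: pp0:2 pp1:2
Op 2: write(P1, v0, 179). refcount(pp0)=2>1 -> COPY to pp2. 3 ppages; refcounts: pp0:1 pp1:2 pp2:1
Op 3: write(P0, v0, 186). refcount(pp0)=1 -> write in place. 3 ppages; refcounts: pp0:1 pp1:2 pp2:1
Op 4: write(P1, v0, 172). refcount(pp2)=1 -> write in place. 3 ppages; refcounts: pp0:1 pp1:2 pp2:1
Op 5: fork(P0) -> P2. 3 ppages; refcounts: pp0:2 pp1:3 pp2:1
Op 6: read(P0, v0) -> 186. No state change.
Op 7: read(P0, v0) -> 186. No state change.
Op 8: write(P2, v0, 192). refcount(pp0)=2>1 -> COPY to pp3. 4 ppages; refcounts: pp0:1 pp1:3 pp2:1 pp3:1
Op 9: fork(P2) -> P3. 4 ppages; refcounts: pp0:1 pp1:4 pp2:1 pp3:2

Answer: 1 4 1 2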